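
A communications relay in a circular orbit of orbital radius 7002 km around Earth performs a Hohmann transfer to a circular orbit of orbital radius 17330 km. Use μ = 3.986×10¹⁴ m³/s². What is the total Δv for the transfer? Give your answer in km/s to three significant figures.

Δv_total ≈ 2.62 km/s

r₁ = 7002 km = 7.002×10⁶ m.
r₂ = 17330 km = 1.733×10⁷ m.
Transfer ellipse a_t = (r₁ + r₂)/2 = 1.217×10⁷ m.
At r₁: circular v_c1 = √(μ/r₁) = 7545 m/s; transfer-perigee v_p = √[μ(2/r₁ − 1/a_t)] = 9005 m/s.
Δv₁ = v_p − v_c1 = 1460 m/s.
At r₂: circular v_c2 = √(μ/r₂) = 4796 m/s; transfer-apogee v_a = √[μ(2/r₂ − 1/a_t)] = 3638 m/s.
Δv₂ = v_c2 − v_a = 1158 m/s.
Total Δv = Δv₁ + Δv₂ = 2618 m/s = 2.618 km/s.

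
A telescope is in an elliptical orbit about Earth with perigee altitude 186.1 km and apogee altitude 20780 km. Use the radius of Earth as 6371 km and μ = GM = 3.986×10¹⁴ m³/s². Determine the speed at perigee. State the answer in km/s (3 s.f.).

r_p = 6371 + 186.1 = 6557.1 km = 6.5571×10⁶ m.
r_a = 6371 + 20780 = 27151 km = 2.7151×10⁷ m.
Semi-major axis a = (r_p + r_a)/2 = 16854 km = 1.685×10⁷ m.
Vis-viva: v² = μ(2/r − 1/a) = 3.986×10¹⁴ × (3.050×10⁻⁷ − 5.933×10⁻⁸) = 9.793×10⁷ m²/s².
v = 9896 m/s = 9.896 km/s.

v ≈ 9.90 km/s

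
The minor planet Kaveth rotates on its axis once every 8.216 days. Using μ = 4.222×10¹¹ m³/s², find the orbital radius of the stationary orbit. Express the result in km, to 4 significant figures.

T = 8.216 days = 7.099×10⁵ s.
A synchronous orbit has period T, so by Kepler's third law a = (μT²/4π²)^(1/3).
μT²/4π² = 4.222×10¹¹ × (7.099×10⁵)² / 39.48 = 5.389×10²¹ m³.
a = 1.753×10⁷ m = 17532 km.

r_sync ≈ 17530 km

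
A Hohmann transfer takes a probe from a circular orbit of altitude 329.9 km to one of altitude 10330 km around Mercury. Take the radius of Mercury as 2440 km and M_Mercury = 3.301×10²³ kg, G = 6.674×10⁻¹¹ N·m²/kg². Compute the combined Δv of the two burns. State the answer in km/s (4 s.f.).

μ = GM = 6.674×10⁻¹¹ × 3.301×10²³ = 2.203×10¹³ m³/s².
r₁ = 2440 + 329.9 = 2769.9 km = 2.7699×10⁶ m.
r₂ = 2440 + 10330 = 12770 km = 1.2770×10⁷ m.
Transfer ellipse a_t = (r₁ + r₂)/2 = 7.770×10⁶ m.
At r₁: circular v_c1 = √(μ/r₁) = 2820 m/s; transfer-periherm v_p = √[μ(2/r₁ − 1/a_t)] = 3616 m/s.
Δv₁ = v_p − v_c1 = 795.3 m/s.
At r₂: circular v_c2 = √(μ/r₂) = 1313 m/s; transfer-apoherm v_a = √[μ(2/r₂ − 1/a_t)] = 784.2 m/s.
Δv₂ = v_c2 − v_a = 529.2 m/s.
Total Δv = Δv₁ + Δv₂ = 1325 m/s = 1.325 km/s.

Δv_total ≈ 1.325 km/s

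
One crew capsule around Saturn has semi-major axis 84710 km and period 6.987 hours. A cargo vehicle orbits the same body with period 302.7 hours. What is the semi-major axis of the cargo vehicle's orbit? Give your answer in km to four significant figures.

a₂ ≈ 1.045×10⁶ km

Kepler's third law: a³ ∝ T², so a₂ = a₁ (T₂/T₁)^(2/3).
T₂/T₁ = 43.32, (T₂/T₁)^(2/3) = 12.34.
a₂ = 84710 × 12.34 = 1.045×10⁶ km.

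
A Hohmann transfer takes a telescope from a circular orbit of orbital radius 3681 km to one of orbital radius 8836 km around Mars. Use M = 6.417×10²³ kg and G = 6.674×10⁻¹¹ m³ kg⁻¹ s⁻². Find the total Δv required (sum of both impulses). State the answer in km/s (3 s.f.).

μ = GM = 6.674×10⁻¹¹ × 6.417×10²³ = 4.283×10¹³ m³/s².
r₁ = 3681 km = 3.681×10⁶ m.
r₂ = 8836 km = 8.836×10⁶ m.
Transfer ellipse a_t = (r₁ + r₂)/2 = 6.258×10⁶ m.
At r₁: circular v_c1 = √(μ/r₁) = 3411 m/s; transfer-periapsis v_p = √[μ(2/r₁ − 1/a_t)] = 4053 m/s.
Δv₁ = v_p − v_c1 = 642.0 m/s.
At r₂: circular v_c2 = √(μ/r₂) = 2202 m/s; transfer-apoapsis v_a = √[μ(2/r₂ − 1/a_t)] = 1688 m/s.
Δv₂ = v_c2 − v_a = 513.1 m/s.
Total Δv = Δv₁ + Δv₂ = 1155 m/s = 1.155 km/s.

Δv_total ≈ 1.16 km/s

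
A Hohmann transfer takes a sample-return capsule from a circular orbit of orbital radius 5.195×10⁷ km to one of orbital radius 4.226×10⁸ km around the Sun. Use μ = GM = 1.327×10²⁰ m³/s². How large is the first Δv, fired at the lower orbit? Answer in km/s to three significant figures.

r₁ = 5.195×10⁷ km = 5.195×10¹⁰ m.
r₂ = 4.226×10⁸ km = 4.226×10¹¹ m.
Transfer ellipse a_t = (r₁ + r₂)/2 = 2.373×10¹¹ m.
At r₁: circular v_c1 = √(μ/r₁) = 50540 m/s; transfer-perihelion v_p = √[μ(2/r₁ − 1/a_t)] = 67450 m/s.
Δv₁ = v_p − v_c1 = 16910 m/s.
= 16.91 km/s.

Δv ≈ 16.9 km/s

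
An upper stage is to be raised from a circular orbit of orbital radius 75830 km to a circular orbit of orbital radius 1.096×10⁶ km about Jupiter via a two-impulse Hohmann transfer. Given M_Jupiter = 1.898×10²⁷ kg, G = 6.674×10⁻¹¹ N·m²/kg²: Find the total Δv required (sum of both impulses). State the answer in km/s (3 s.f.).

μ = GM = 6.674×10⁻¹¹ × 1.898×10²⁷ = 1.267×10¹⁷ m³/s².
r₁ = 75830 km = 7.583×10⁷ m.
r₂ = 1.096×10⁶ km = 1.096×10⁹ m.
Transfer ellipse a_t = (r₁ + r₂)/2 = 5.859×10⁸ m.
At r₁: circular v_c1 = √(μ/r₁) = 40870 m/s; transfer-perijove v_p = √[μ(2/r₁ − 1/a_t)] = 55900 m/s.
Δv₁ = v_p − v_c1 = 15030 m/s.
At r₂: circular v_c2 = √(μ/r₂) = 10750 m/s; transfer-apojove v_a = √[μ(2/r₂ − 1/a_t)] = 3868 m/s.
Δv₂ = v_c2 − v_a = 6883 m/s.
Total Δv = Δv₁ + Δv₂ = 21910 m/s = 21.91 km/s.

Δv_total ≈ 21.9 km/s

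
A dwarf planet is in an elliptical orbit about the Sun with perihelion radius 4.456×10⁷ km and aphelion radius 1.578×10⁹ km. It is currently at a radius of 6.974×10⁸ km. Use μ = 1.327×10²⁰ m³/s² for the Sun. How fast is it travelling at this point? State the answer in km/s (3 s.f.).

Semi-major axis a = (r_p + r_a)/2 = 8.1128×10⁸ km = 8.113×10¹¹ m.
Vis-viva: v² = μ(2/r − 1/a) = 1.327×10²⁰ × (2.868×10⁻¹² − 1.233×10⁻¹²) = 2.170×10⁸ m²/s².
v = 14730 m/s = 14.73 km/s.

v ≈ 14.7 km/s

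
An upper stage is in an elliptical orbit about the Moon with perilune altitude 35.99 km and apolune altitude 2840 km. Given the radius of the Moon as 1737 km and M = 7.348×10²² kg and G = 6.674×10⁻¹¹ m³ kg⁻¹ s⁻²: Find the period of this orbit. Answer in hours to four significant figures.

μ = GM = 6.674×10⁻¹¹ × 7.348×10²² = 4.904×10¹² m³/s².
r_p = 1737 + 35.99 = 1773.0 km = 1.7730×10⁶ m.
r_a = 1737 + 2840 = 4577.0 km = 4.5770×10⁶ m.
Semi-major axis a = (r_p + r_a)/2 = (1773.0 + 4577.0)/2 = 3175.0 km = 3.175×10⁶ m.
By Kepler's third law T = 2π√(a³/μ) = 2π × 2.555×10³ = 1.605×10⁴ s.
= 4.459 hours.

T ≈ 4.459 hours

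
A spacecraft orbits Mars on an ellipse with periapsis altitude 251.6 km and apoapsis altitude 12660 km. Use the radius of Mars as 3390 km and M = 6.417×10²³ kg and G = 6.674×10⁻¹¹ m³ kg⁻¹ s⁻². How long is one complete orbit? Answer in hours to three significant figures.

T ≈ 8.24 hours

μ = GM = 6.674×10⁻¹¹ × 6.417×10²³ = 4.283×10¹³ m³/s².
r_p = 3390 + 251.6 = 3641.6 km = 3.6416×10⁶ m.
r_a = 3390 + 12660 = 16050 km = 1.6050×10⁷ m.
Semi-major axis a = (r_p + r_a)/2 = (3641.6 + 16050)/2 = 9845.8 km = 9.846×10⁶ m.
By Kepler's third law T = 2π√(a³/μ) = 2π × 4.721×10³ = 2.966×10⁴ s.
= 8.239 hours.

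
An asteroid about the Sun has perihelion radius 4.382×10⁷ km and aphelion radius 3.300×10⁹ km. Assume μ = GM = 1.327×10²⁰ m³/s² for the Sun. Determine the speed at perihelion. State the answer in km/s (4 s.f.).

Semi-major axis a = (r_p + r_a)/2 = 1.6719×10⁹ km = 1.672×10¹² m.
Vis-viva: v² = μ(2/r − 1/a) = 1.327×10²⁰ × (4.564×10⁻¹¹ − 5.981×10⁻¹³) = 5.977×10⁹ m²/s².
v = 77310 m/s = 77.31 km/s.

v ≈ 77.31 km/s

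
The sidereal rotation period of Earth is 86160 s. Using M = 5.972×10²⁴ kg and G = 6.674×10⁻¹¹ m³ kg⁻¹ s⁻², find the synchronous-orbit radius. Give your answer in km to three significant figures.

r_sync ≈ 42200 km

μ = GM = 6.674×10⁻¹¹ × 5.972×10²⁴ = 3.986×10¹⁴ m³/s².
A synchronous orbit has period T, so by Kepler's third law a = (μT²/4π²)^(1/3).
μT²/4π² = 3.986×10¹⁴ × (8.616×10⁴)² / 39.48 = 7.495×10²² m³.
a = 4.216×10⁷ m = 42162 km.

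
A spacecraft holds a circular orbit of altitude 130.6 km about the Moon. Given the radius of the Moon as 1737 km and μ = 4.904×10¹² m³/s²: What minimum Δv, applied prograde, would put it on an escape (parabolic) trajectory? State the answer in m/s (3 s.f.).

r = 1737 + 130.6 = 1867.6 km = 1.8676×10⁶ m.
Circular speed v_c = √(μ/r) = 1620 m/s.
Escape speed v_esc = √(2μ/r) = √2 × v_c = 2292 m/s.
Δv = v_esc − v_c = 671.2 m/s.

Δv ≈ 671 m/s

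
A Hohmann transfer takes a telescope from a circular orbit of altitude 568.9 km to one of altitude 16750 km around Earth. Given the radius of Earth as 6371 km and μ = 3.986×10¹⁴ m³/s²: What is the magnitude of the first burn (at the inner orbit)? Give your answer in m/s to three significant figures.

Δv ≈ 1820 m/s

r₁ = 6371 + 568.9 = 6939.9 km = 6.9399×10⁶ m.
r₂ = 6371 + 16750 = 23121 km = 2.3121×10⁷ m.
Transfer ellipse a_t = (r₁ + r₂)/2 = 1.503×10⁷ m.
At r₁: circular v_c1 = √(μ/r₁) = 7579 m/s; transfer-perigee v_p = √[μ(2/r₁ − 1/a_t)] = 9400 m/s.
Δv₁ = v_p − v_c1 = 1821 m/s.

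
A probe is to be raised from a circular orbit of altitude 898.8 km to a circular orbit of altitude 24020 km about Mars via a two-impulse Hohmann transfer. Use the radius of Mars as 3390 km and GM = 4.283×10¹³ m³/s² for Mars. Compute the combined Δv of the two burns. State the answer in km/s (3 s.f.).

r₁ = 3390 + 898.8 = 4288.8 km = 4.2888×10⁶ m.
r₂ = 3390 + 24020 = 27410 km = 2.7410×10⁷ m.
Transfer ellipse a_t = (r₁ + r₂)/2 = 1.585×10⁷ m.
At r₁: circular v_c1 = √(μ/r₁) = 3160 m/s; transfer-periapsis v_p = √[μ(2/r₁ − 1/a_t)] = 4156 m/s.
Δv₁ = v_p − v_c1 = 995.7 m/s.
At r₂: circular v_c2 = √(μ/r₂) = 1250 m/s; transfer-apoapsis v_a = √[μ(2/r₂ − 1/a_t)] = 650.3 m/s.
Δv₂ = v_c2 − v_a = 599.8 m/s.
Total Δv = Δv₁ + Δv₂ = 1595 m/s = 1.595 km/s.

Δv_total ≈ 1.60 km/s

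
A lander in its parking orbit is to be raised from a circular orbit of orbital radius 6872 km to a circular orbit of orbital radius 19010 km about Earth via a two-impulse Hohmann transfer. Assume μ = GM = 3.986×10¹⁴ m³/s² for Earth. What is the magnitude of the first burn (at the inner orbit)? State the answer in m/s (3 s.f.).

Δv ≈ 1610 m/s

r₁ = 6872 km = 6.872×10⁶ m.
r₂ = 19010 km = 1.901×10⁷ m.
Transfer ellipse a_t = (r₁ + r₂)/2 = 1.294×10⁷ m.
At r₁: circular v_c1 = √(μ/r₁) = 7616 m/s; transfer-perigee v_p = √[μ(2/r₁ − 1/a_t)] = 9231 m/s.
Δv₁ = v_p − v_c1 = 1615 m/s.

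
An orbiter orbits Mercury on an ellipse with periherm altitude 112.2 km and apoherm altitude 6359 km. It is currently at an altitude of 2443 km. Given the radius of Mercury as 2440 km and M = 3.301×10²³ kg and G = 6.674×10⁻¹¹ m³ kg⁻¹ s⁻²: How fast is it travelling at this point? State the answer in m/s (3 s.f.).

μ = GM = 6.674×10⁻¹¹ × 3.301×10²³ = 2.203×10¹³ m³/s².
r_p = 2440 + 112.2 = 2552.2 km = 2.5522×10⁶ m.
r_a = 2440 + 6359 = 8799.0 km = 8.7990×10⁶ m.
r = 2440 + 2443 = 4883.0 km = 4.883×10⁶ m.
Semi-major axis a = (r_p + r_a)/2 = 5675.6 km = 5.676×10⁶ m.
Vis-viva: v² = μ(2/r − 1/a) = 2.203×10¹³ × (4.096×10⁻⁷ − 1.762×10⁻⁷) = 5.142×10⁶ m²/s².
v = 2268 m/s.

v ≈ 2270 m/s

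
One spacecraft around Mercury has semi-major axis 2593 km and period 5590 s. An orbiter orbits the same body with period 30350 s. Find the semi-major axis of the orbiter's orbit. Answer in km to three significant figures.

a₂ ≈ 8010 km

Kepler's third law: a³ ∝ T², so a₂ = a₁ (T₂/T₁)^(2/3).
T₂/T₁ = 5.429, (T₂/T₁)^(2/3) = 3.089.
a₂ = 2593 × 3.089 = 8010 km.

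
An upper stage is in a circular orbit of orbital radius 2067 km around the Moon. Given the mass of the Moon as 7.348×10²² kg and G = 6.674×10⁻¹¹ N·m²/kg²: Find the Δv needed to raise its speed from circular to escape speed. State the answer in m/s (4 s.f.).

Δv ≈ 638.0 m/s

μ = GM = 6.674×10⁻¹¹ × 7.348×10²² = 4.904×10¹² m³/s².
r = 2067 km = 2.067×10⁶ m.
Circular speed v_c = √(μ/r) = 1540 m/s.
Escape speed v_esc = √(2μ/r) = √2 × v_c = 2178 m/s.
Δv = v_esc − v_c = 638.0 m/s.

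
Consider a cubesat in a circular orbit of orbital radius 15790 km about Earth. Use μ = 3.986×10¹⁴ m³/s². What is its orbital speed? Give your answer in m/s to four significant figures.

r = 15790 km = 1.579×10⁷ m.
For a circular orbit v = √(μ/r) = √(3.986×10¹⁴ / 1.579×10⁷) = √(2.524×10⁷) = 5024 m/s.

v ≈ 5024 m/s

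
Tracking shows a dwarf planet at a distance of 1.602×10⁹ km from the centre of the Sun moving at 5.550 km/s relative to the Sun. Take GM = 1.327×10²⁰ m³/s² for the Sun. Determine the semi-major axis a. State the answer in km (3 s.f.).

r = 1.602×10¹² m.
Specific orbital energy ε = v²/2 − μ/r = (5550)²/2 − 1.327×10²⁰/1.602×10¹² = -6.743×10⁷ J/kg.
Since ε = −μ/(2a), a = −μ/(2ε) = 9.839×10¹¹ m = 9.8394×10⁸ km.

a ≈ 9.84×10⁸ km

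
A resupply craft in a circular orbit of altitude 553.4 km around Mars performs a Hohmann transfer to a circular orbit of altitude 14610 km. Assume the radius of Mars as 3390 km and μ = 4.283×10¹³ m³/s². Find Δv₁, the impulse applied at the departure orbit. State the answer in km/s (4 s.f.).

r₁ = 3390 + 553.4 = 3943.4 km = 3.9434×10⁶ m.
r₂ = 3390 + 14610 = 18000 km = 1.8000×10⁷ m.
Transfer ellipse a_t = (r₁ + r₂)/2 = 1.097×10⁷ m.
At r₁: circular v_c1 = √(μ/r₁) = 3296 m/s; transfer-periapsis v_p = √[μ(2/r₁ − 1/a_t)] = 4221 m/s.
Δv₁ = v_p − v_c1 = 925.6 m/s.
= 0.9256 km/s.

Δv ≈ 0.9256 km/s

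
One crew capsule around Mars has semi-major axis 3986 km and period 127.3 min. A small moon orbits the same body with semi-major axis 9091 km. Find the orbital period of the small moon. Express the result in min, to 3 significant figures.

Kepler's third law: T² ∝ a³, so T₂ = T₁ (a₂/a₁)^(3/2).
a₂/a₁ = 2.281, (a₂/a₁)^(3/2) = 3.444.
T₂ = 127.3 × 3.444 = 438.5 min.

T₂ ≈ 438 min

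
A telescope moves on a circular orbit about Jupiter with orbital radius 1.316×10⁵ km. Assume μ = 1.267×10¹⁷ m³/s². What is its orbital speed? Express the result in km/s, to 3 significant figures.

r = 1.316×10⁵ km = 1.316×10⁸ m.
For a circular orbit v = √(μ/r) = √(1.267×10¹⁷ / 1.316×10⁸) = √(9.628×10⁸) = 31030 m/s.
That is 31.03 km/s.

v ≈ 31.0 km/s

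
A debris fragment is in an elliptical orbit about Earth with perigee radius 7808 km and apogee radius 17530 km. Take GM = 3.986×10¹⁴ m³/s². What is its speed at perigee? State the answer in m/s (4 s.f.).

v ≈ 8405 m/s

Semi-major axis a = (r_p + r_a)/2 = 12669 km = 1.267×10⁷ m.
Vis-viva: v² = μ(2/r − 1/a) = 3.986×10¹⁴ × (2.561×10⁻⁷ − 7.893×10⁻⁸) = 7.064×10⁷ m²/s².
v = 8405 m/s.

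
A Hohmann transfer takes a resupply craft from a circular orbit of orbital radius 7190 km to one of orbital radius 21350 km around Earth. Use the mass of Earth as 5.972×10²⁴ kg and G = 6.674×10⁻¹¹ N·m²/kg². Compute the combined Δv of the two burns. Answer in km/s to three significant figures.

Δv_total ≈ 2.92 km/s

μ = GM = 6.674×10⁻¹¹ × 5.972×10²⁴ = 3.986×10¹⁴ m³/s².
r₁ = 7190 km = 7.190×10⁶ m.
r₂ = 21350 km = 2.135×10⁷ m.
Transfer ellipse a_t = (r₁ + r₂)/2 = 1.427×10⁷ m.
At r₁: circular v_c1 = √(μ/r₁) = 7445 m/s; transfer-perigee v_p = √[μ(2/r₁ − 1/a_t)] = 9107 m/s.
Δv₁ = v_p − v_c1 = 1662 m/s.
At r₂: circular v_c2 = √(μ/r₂) = 4321 m/s; transfer-apogee v_a = √[μ(2/r₂ − 1/a_t)] = 3067 m/s.
Δv₂ = v_c2 − v_a = 1254 m/s.
Total Δv = Δv₁ + Δv₂ = 2915 m/s = 2.915 km/s.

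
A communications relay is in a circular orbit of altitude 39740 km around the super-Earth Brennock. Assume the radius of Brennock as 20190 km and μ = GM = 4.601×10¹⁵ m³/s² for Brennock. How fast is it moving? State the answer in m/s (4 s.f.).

v ≈ 8762 m/s

r = 20190 + 39740 = 59930 km = 5.9930×10⁷ m.
For a circular orbit v = √(μ/r) = √(4.601×10¹⁵ / 5.993×10⁷) = √(7.677×10⁷) = 8762 m/s.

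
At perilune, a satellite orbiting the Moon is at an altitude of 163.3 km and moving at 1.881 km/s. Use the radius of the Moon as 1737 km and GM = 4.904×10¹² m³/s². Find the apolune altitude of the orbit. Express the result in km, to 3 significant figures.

r_p = 1737 + 163.3 = 1900.3 km = 1.900×10⁶ m.
Specific energy ε = v²/2 − μ/r = -8.116×10⁵ J/kg, so a = −μ/(2ε) = 3.021×10⁶ m.
The apsides satisfy r_p + r_a = 2a, so the apolune radius is 2a − r_p = 4.142×10⁶ m = 4142.3 km.
Apolune altitude = 4142.3 − 1737 = 2405.3 km.

apolune altitude ≈ 2410 km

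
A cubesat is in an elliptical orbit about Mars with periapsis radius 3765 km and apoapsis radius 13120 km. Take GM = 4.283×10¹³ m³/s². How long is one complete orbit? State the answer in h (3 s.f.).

T ≈ 6.54 h

Semi-major axis a = (r_p + r_a)/2 = (3765.0 + 13120)/2 = 8442.5 km = 8.442×10⁶ m.
By Kepler's third law T = 2π√(a³/μ) = 2π × 3.748×10³ = 2.355×10⁴ s.
= 6.542 h.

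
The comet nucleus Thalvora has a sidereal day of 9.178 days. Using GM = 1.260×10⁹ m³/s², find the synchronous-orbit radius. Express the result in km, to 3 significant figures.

T = 9.178 days = 7.930×10⁵ s.
A synchronous orbit has period T, so by Kepler's third law a = (μT²/4π²)^(1/3).
μT²/4π² = 1.260×10⁹ × (7.930×10⁵)² / 39.48 = 2.007×10¹⁹ m³.
a = 2.718×10⁶ m = 2717.6 km.

r_sync ≈ 2720 km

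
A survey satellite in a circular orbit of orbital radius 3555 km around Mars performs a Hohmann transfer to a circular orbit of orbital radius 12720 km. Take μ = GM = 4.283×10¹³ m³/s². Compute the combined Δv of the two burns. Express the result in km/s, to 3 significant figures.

r₁ = 3555 km = 3.555×10⁶ m.
r₂ = 12720 km = 1.272×10⁷ m.
Transfer ellipse a_t = (r₁ + r₂)/2 = 8.138×10⁶ m.
At r₁: circular v_c1 = √(μ/r₁) = 3471 m/s; transfer-periapsis v_p = √[μ(2/r₁ − 1/a_t)] = 4340 m/s.
Δv₁ = v_p − v_c1 = 868.6 m/s.
At r₂: circular v_c2 = √(μ/r₂) = 1835 m/s; transfer-apoapsis v_a = √[μ(2/r₂ − 1/a_t)] = 1213 m/s.
Δv₂ = v_c2 − v_a = 622.1 m/s.
Total Δv = Δv₁ + Δv₂ = 1491 m/s = 1.491 km/s.

Δv_total ≈ 1.49 km/s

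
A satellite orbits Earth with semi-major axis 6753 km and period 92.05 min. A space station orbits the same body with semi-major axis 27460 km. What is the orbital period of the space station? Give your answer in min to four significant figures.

Kepler's third law: T² ∝ a³, so T₂ = T₁ (a₂/a₁)^(3/2).
a₂/a₁ = 4.066, (a₂/a₁)^(3/2) = 8.200.
T₂ = 92.05 × 8.200 = 754.8 min.

T₂ ≈ 754.8 min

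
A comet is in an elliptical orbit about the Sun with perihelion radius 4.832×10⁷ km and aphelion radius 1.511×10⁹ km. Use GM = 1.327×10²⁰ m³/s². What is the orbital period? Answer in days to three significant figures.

T ≈ 4350 days

Semi-major axis a = (r_p + r_a)/2 = (4.8320×10⁷ + 1.5110×10⁹)/2 = 7.7966×10⁸ km = 7.797×10¹¹ m.
By Kepler's third law T = 2π√(a³/μ) = 2π × 5.976×10⁷ = 3.755×10⁸ s.
= 4346 days.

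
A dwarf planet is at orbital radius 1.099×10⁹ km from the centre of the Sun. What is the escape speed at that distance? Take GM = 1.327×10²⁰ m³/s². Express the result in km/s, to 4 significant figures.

r = 1.099×10⁹ km = 1.099×10¹² m.
Escape speed v_esc = √(2μ/r) = √(2 × 1.327×10²⁰ / 1.099×10¹²) = √(2.415×10⁸) = 15540 m/s.
= 15.54 km/s.

v_esc ≈ 15.54 km/s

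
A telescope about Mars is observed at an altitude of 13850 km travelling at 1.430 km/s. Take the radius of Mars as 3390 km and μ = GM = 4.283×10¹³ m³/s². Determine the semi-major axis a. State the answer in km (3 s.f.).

a ≈ 14600 km

r = 3390 + 13850 = 17240 km = 1.724×10⁷ m.
Vis-viva rearranged: 1/a = 2/r − v²/μ = 1.160×10⁻⁷ − 4.774×10⁻⁸ = 6.826×10⁻⁸ m⁻¹.
a = 1.465×10⁷ m = 14649 km.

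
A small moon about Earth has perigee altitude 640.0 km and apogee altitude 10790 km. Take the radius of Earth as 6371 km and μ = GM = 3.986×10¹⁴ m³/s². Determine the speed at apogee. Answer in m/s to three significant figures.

r_p = 6371 + 640.0 = 7011.0 km = 7.0110×10⁶ m.
r_a = 6371 + 10790 = 17161 km = 1.7161×10⁷ m.
Semi-major axis a = (r_p + r_a)/2 = 12086 km = 1.209×10⁷ m.
Vis-viva: v² = μ(2/r − 1/a) = 3.986×10¹⁴ × (1.165×10⁻⁷ − 8.274×10⁻⁸) = 1.347×10⁷ m²/s².
v = 3671 m/s.

v ≈ 3670 m/s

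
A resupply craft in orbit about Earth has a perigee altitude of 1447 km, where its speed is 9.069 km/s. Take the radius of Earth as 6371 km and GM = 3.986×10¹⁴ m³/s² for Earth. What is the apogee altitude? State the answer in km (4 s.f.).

apogee altitude ≈ 26230 km

r_p = 6371 + 1447 = 7818.0 km = 7.818×10⁶ m.
Specific energy ε = v²/2 − μ/r = -9.862×10⁶ J/kg, so a = −μ/(2ε) = 2.021×10⁷ m.
The apsides satisfy r_p + r_a = 2a, so the apogee radius is 2a − r_p = 3.260×10⁷ m = 32602 km.
Apogee altitude = 32602 − 6371 = 26231 km.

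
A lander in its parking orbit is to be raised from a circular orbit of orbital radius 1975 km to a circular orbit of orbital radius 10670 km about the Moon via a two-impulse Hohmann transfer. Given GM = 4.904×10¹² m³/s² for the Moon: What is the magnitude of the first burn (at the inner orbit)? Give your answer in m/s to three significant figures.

Δv ≈ 471 m/s

r₁ = 1975 km = 1.975×10⁶ m.
r₂ = 10670 km = 1.067×10⁷ m.
Transfer ellipse a_t = (r₁ + r₂)/2 = 6.322×10⁶ m.
At r₁: circular v_c1 = √(μ/r₁) = 1576 m/s; transfer-perilune v_p = √[μ(2/r₁ − 1/a_t)] = 2047 m/s.
Δv₁ = v_p − v_c1 = 471.3 m/s.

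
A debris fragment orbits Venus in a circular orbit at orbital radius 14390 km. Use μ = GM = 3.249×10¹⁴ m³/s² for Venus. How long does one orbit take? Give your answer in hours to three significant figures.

r = 14390 km = 1.439×10⁷ m.
Kepler's third law: T = 2π√(r³/μ) = 2π√((1.439×10⁷)³ / 3.249×10¹⁴).
r³/μ = 9.171×10⁶ s², so T = 2π × 3.028×10³ = 1.903×10⁴ s.
Converting: 1.903×10⁴ s ÷ 3600 = 5.286 hours.

T ≈ 5.29 hours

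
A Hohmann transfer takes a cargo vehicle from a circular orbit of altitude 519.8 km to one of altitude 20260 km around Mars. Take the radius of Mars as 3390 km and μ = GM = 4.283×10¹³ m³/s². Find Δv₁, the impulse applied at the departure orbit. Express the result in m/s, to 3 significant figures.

Δv ≈ 1030 m/s

r₁ = 3390 + 519.8 = 3909.8 km = 3.9098×10⁶ m.
r₂ = 3390 + 20260 = 23650 km = 2.3650×10⁷ m.
Transfer ellipse a_t = (r₁ + r₂)/2 = 1.378×10⁷ m.
At r₁: circular v_c1 = √(μ/r₁) = 3310 m/s; transfer-periapsis v_p = √[μ(2/r₁ − 1/a_t)] = 4336 m/s.
Δv₁ = v_p − v_c1 = 1026 m/s.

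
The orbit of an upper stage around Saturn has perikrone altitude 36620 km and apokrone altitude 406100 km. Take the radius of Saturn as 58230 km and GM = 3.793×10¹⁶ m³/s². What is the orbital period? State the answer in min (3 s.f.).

r_p = 58230 + 36620 = 94850 km = 9.4850×10⁷ m.
r_a = 58230 + 406100 = 464330 km = 4.6433×10⁸ m.
Semi-major axis a = (r_p + r_a)/2 = (94850 + 4.6433×10⁵)/2 = 2.7959×10⁵ km = 2.796×10⁸ m.
By Kepler's third law T = 2π√(a³/μ) = 2π × 2.400×10⁴ = 1.508×10⁵ s.
= 2514 min.

T ≈ 2510 min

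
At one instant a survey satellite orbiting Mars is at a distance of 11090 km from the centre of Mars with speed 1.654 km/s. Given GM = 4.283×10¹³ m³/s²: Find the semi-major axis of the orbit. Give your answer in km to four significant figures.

a ≈ 8586 km

r = 1.109×10⁷ m.
Vis-viva rearranged: 1/a = 2/r − v²/μ = 1.803×10⁻⁷ − 6.387×10⁻⁸ = 1.165×10⁻⁷ m⁻¹.
a = 8.586×10⁶ m = 8586.0 km.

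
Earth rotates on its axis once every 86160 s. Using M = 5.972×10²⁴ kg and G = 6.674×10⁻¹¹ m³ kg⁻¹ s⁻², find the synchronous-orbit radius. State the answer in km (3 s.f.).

μ = GM = 6.674×10⁻¹¹ × 5.972×10²⁴ = 3.986×10¹⁴ m³/s².
A synchronous orbit has period T, so by Kepler's third law a = (μT²/4π²)^(1/3).
μT²/4π² = 3.986×10¹⁴ × (8.616×10⁴)² / 39.48 = 7.495×10²² m³.
a = 4.216×10⁷ m = 42162 km.

r_sync ≈ 42200 km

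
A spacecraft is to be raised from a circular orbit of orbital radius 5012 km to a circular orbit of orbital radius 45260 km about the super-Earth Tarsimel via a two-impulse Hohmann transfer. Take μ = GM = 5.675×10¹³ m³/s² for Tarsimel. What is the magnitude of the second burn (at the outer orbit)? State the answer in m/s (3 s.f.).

r₁ = 5012 km = 5.012×10⁶ m.
r₂ = 45260 km = 4.526×10⁷ m.
Transfer ellipse a_t = (r₁ + r₂)/2 = 2.514×10⁷ m.
At r₁: circular v_c1 = √(μ/r₁) = 3365 m/s; transfer-periapsis v_p = √[μ(2/r₁ − 1/a_t)] = 4515 m/s.
At r₂: circular v_c2 = √(μ/r₂) = 1120 m/s; transfer-apoapsis v_a = √[μ(2/r₂ − 1/a_t)] = 500.0 m/s.
Δv₂ = v_c2 − v_a = 619.7 m/s.

Δv ≈ 620 m/s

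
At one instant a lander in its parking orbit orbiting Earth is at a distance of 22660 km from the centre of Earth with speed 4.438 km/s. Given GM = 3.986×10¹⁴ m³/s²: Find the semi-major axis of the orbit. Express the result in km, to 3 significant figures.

a ≈ 25700 km

r = 2.266×10⁷ m.
Specific orbital energy ε = v²/2 − μ/r = (4438)²/2 − 3.986×10¹⁴/2.266×10⁷ = -7.743×10⁶ J/kg.
Since ε = −μ/(2a), a = −μ/(2ε) = 2.574×10⁷ m = 25741 km.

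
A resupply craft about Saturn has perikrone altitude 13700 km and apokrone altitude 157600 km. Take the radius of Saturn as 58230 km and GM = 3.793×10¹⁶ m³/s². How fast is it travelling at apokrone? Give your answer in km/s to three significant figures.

v ≈ 9.37 km/s

r_p = 58230 + 13700 = 71930 km = 7.1930×10⁷ m.
r_a = 58230 + 157600 = 215830 km = 2.1583×10⁸ m.
Semi-major axis a = (r_p + r_a)/2 = 1.4388×10⁵ km = 1.439×10⁸ m.
Vis-viva: v² = μ(2/r − 1/a) = 3.793×10¹⁶ × (9.267×10⁻⁹ − 6.950×10⁻⁹) = 8.786×10⁷ m²/s².
v = 9373 m/s = 9.373 km/s.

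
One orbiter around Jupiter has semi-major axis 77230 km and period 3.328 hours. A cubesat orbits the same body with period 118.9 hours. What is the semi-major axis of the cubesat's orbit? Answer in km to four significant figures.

Kepler's third law: a³ ∝ T², so a₂ = a₁ (T₂/T₁)^(2/3).
T₂/T₁ = 35.73, (T₂/T₁)^(2/3) = 10.85.
a₂ = 77230 × 10.85 = 8.378×10⁵ km.

a₂ ≈ 8.378×10⁵ km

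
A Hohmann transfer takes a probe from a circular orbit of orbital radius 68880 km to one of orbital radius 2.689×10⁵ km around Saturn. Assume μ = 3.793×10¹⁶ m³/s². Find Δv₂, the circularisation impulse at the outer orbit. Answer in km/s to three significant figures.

r₁ = 68880 km = 6.888×10⁷ m.
r₂ = 2.689×10⁵ km = 2.689×10⁸ m.
Transfer ellipse a_t = (r₁ + r₂)/2 = 1.689×10⁸ m.
At r₁: circular v_c1 = √(μ/r₁) = 23470 m/s; transfer-perikrone v_p = √[μ(2/r₁ − 1/a_t)] = 29610 m/s.
At r₂: circular v_c2 = √(μ/r₂) = 11880 m/s; transfer-apokrone v_a = √[μ(2/r₂ − 1/a_t)] = 7585 m/s.
Δv₂ = v_c2 − v_a = 4292 m/s.
= 4.292 km/s.

Δv ≈ 4.29 km/s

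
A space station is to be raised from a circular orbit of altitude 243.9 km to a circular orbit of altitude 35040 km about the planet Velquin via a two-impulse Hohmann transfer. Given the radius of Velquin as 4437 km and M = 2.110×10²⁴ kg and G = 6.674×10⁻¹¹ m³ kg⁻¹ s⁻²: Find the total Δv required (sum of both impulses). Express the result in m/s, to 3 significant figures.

μ = GM = 6.674×10⁻¹¹ × 2.110×10²⁴ = 1.408×10¹⁴ m³/s².
r₁ = 4437 + 243.9 = 4680.9 km = 4.6809×10⁶ m.
r₂ = 4437 + 35040 = 39477 km = 3.9477×10⁷ m.
Transfer ellipse a_t = (r₁ + r₂)/2 = 2.208×10⁷ m.
At r₁: circular v_c1 = √(μ/r₁) = 5485 m/s; transfer-periapsis v_p = √[μ(2/r₁ − 1/a_t)] = 7334 m/s.
Δv₁ = v_p − v_c1 = 1849 m/s.
At r₂: circular v_c2 = √(μ/r₂) = 1889 m/s; transfer-apoapsis v_a = √[μ(2/r₂ − 1/a_t)] = 869.6 m/s.
Δv₂ = v_c2 − v_a = 1019 m/s.
Total Δv = Δv₁ + Δv₂ = 2868 m/s.

Δv_total ≈ 2870 m/s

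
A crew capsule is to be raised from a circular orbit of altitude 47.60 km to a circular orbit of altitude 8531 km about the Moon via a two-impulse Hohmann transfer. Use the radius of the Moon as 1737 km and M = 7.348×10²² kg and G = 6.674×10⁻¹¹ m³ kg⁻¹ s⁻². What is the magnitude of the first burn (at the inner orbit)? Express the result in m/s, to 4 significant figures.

μ = GM = 6.674×10⁻¹¹ × 7.348×10²² = 4.904×10¹² m³/s².
r₁ = 1737 + 47.60 = 1784.6 km = 1.7846×10⁶ m.
r₂ = 1737 + 8531 = 10268 km = 1.0268×10⁷ m.
Transfer ellipse a_t = (r₁ + r₂)/2 = 6.026×10⁶ m.
At r₁: circular v_c1 = √(μ/r₁) = 1658 m/s; transfer-perilune v_p = √[μ(2/r₁ − 1/a_t)] = 2164 m/s.
Δv₁ = v_p − v_c1 = 506.1 m/s.

Δv ≈ 506.1 m/s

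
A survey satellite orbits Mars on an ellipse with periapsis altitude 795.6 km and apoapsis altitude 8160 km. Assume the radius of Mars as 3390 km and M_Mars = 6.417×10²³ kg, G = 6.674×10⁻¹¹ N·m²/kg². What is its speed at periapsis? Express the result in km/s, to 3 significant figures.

v ≈ 3.88 km/s

μ = GM = 6.674×10⁻¹¹ × 6.417×10²³ = 4.283×10¹³ m³/s².
r_p = 3390 + 795.6 = 4185.6 km = 4.1856×10⁶ m.
r_a = 3390 + 8160 = 11550 km = 1.1550×10⁷ m.
Semi-major axis a = (r_p + r_a)/2 = 7867.8 km = 7.868×10⁶ m.
Vis-viva: v² = μ(2/r − 1/a) = 4.283×10¹³ × (4.778×10⁻⁷ − 1.271×10⁻⁷) = 1.502×10⁷ m²/s².
v = 3876 m/s = 3.876 km/s.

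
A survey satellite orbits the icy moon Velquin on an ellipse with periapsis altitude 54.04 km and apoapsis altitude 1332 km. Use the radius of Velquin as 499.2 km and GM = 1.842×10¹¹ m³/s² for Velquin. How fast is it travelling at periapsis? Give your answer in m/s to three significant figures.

r_p = 499.2 + 54.04 = 553.24 km = 5.5324×10⁵ m.
r_a = 499.2 + 1332 = 1831.2 km = 1.8312×10⁶ m.
Semi-major axis a = (r_p + r_a)/2 = 1192.2 km = 1.192×10⁶ m.
Vis-viva: v² = μ(2/r − 1/a) = 1.842×10¹¹ × (3.615×10⁻⁶ − 8.388×10⁻⁷) = 5.114×10⁵ m²/s².
v = 715.1 m/s.

v ≈ 715 m/s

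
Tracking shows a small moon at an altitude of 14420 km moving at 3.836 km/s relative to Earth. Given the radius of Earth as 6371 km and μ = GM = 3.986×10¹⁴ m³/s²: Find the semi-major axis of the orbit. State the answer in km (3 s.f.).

a ≈ 16900 km

r = 6371 + 14420 = 20791 km = 2.079×10⁷ m.
Specific orbital energy ε = v²/2 − μ/r = (3836)²/2 − 3.986×10¹⁴/2.079×10⁷ = -1.181×10⁷ J/kg.
Since ε = −μ/(2a), a = −μ/(2ε) = 1.687×10⁷ m = 16869 km.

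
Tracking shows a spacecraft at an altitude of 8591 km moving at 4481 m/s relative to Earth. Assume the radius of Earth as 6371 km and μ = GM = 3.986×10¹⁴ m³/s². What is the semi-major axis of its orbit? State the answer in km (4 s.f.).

a ≈ 12010 km

r = 6371 + 8591 = 14962 km = 1.496×10⁷ m.
Vis-viva rearranged: 1/a = 2/r − v²/μ = 1.337×10⁻⁷ − 5.037×10⁻⁸ = 8.330×10⁻⁸ m⁻¹.
a = 1.201×10⁷ m = 12005 km.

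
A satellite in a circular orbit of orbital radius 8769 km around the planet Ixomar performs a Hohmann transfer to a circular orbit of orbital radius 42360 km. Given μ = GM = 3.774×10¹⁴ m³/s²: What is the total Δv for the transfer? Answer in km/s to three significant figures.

Δv_total ≈ 3.12 km/s

r₁ = 8769 km = 8.769×10⁶ m.
r₂ = 42360 km = 4.236×10⁷ m.
Transfer ellipse a_t = (r₁ + r₂)/2 = 2.556×10⁷ m.
At r₁: circular v_c1 = √(μ/r₁) = 6560 m/s; transfer-periapsis v_p = √[μ(2/r₁ − 1/a_t)] = 8445 m/s.
Δv₁ = v_p − v_c1 = 1884 m/s.
At r₂: circular v_c2 = √(μ/r₂) = 2985 m/s; transfer-apoapsis v_a = √[μ(2/r₂ − 1/a_t)] = 1748 m/s.
Δv₂ = v_c2 − v_a = 1237 m/s.
Total Δv = Δv₁ + Δv₂ = 3121 m/s = 3.121 km/s.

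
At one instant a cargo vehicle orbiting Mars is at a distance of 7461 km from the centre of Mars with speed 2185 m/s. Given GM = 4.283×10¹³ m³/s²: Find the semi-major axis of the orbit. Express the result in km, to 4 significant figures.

a ≈ 6386 km

r = 7.461×10⁶ m.
Specific orbital energy ε = v²/2 − μ/r = (2185)²/2 − 4.283×10¹³/7.461×10⁶ = -3.353×10⁶ J/kg.
Since ε = −μ/(2a), a = −μ/(2ε) = 6.386×10⁶ m = 6386.0 km.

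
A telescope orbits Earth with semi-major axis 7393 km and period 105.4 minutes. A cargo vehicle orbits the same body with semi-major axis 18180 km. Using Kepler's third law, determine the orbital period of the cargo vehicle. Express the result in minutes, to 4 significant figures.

T₂ ≈ 406.4 minutes

Kepler's third law: T² ∝ a³, so T₂ = T₁ (a₂/a₁)^(3/2).
a₂/a₁ = 2.459, (a₂/a₁)^(3/2) = 3.856.
T₂ = 105.4 × 3.856 = 406.4 minutes.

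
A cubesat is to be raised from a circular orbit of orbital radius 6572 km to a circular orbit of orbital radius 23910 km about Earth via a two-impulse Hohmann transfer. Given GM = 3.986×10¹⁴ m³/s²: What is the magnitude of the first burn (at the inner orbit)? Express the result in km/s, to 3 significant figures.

Δv ≈ 1.97 km/s

r₁ = 6572 km = 6.572×10⁶ m.
r₂ = 23910 km = 2.391×10⁷ m.
Transfer ellipse a_t = (r₁ + r₂)/2 = 1.524×10⁷ m.
At r₁: circular v_c1 = √(μ/r₁) = 7788 m/s; transfer-perigee v_p = √[μ(2/r₁ − 1/a_t)] = 9754 m/s.
Δv₁ = v_p − v_c1 = 1967 m/s.
= 1.967 km/s.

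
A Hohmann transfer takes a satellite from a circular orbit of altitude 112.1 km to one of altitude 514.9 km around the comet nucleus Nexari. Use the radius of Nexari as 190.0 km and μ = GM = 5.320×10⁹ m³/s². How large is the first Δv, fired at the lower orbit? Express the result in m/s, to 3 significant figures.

r₁ = 190.0 + 112.1 = 302.10 km = 3.0210×10⁵ m.
r₂ = 190.0 + 514.9 = 704.90 km = 7.0490×10⁵ m.
Transfer ellipse a_t = (r₁ + r₂)/2 = 5.035×10⁵ m.
At r₁: circular v_c1 = √(μ/r₁) = 132.7 m/s; transfer-periapsis v_p = √[μ(2/r₁ − 1/a_t)] = 157.0 m/s.
Δv₁ = v_p − v_c1 = 24.31 m/s.

Δv ≈ 24.3 m/s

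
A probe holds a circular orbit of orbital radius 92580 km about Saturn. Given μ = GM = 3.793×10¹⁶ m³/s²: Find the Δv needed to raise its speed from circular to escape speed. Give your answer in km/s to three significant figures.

Δv ≈ 8.38 km/s

r = 92580 km = 9.258×10⁷ m.
Circular speed v_c = √(μ/r) = 20240 m/s.
Escape speed v_esc = √(2μ/r) = √2 × v_c = 28630 m/s.
Δv = v_esc − v_c = 8384 m/s = 8.384 km/s.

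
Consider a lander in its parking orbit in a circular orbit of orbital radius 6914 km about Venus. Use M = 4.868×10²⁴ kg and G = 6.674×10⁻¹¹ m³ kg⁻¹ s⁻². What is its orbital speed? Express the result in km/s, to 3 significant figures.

μ = GM = 6.674×10⁻¹¹ × 4.868×10²⁴ = 3.249×10¹⁴ m³/s².
r = 6914 km = 6.914×10⁶ m.
For a circular orbit v = √(μ/r) = √(3.249×10¹⁴ / 6.914×10⁶) = √(4.699×10⁷) = 6855 m/s.
That is 6.855 km/s.

v ≈ 6.85 km/s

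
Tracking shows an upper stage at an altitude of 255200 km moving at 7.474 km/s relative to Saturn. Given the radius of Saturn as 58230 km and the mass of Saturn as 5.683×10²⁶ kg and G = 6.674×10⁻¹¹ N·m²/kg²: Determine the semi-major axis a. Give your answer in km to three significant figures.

a ≈ 2.04×10⁵ km

μ = GM = 6.674×10⁻¹¹ × 5.683×10²⁶ = 3.793×10¹⁶ m³/s².
r = 58230 + 255200 = 3.1343×10⁵ km = 3.134×10⁸ m.
Vis-viva rearranged: 1/a = 2/r − v²/μ = 6.381×10⁻⁹ − 1.473×10⁻⁹ = 4.908×10⁻⁹ m⁻¹.
a = 2.037×10⁸ m = 2.0374×10⁵ km.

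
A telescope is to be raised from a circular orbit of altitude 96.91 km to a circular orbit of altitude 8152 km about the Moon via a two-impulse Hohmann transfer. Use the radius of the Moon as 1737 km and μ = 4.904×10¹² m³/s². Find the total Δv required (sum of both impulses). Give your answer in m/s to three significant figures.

Δv_total ≈ 799 m/s

r₁ = 1737 + 96.91 = 1833.9 km = 1.8339×10⁶ m.
r₂ = 1737 + 8152 = 9889.0 km = 9.8890×10⁶ m.
Transfer ellipse a_t = (r₁ + r₂)/2 = 5.861×10⁶ m.
At r₁: circular v_c1 = √(μ/r₁) = 1635 m/s; transfer-perilune v_p = √[μ(2/r₁ − 1/a_t)] = 2124 m/s.
Δv₁ = v_p − v_c1 = 488.8 m/s.
At r₂: circular v_c2 = √(μ/r₂) = 704.2 m/s; transfer-apolune v_a = √[μ(2/r₂ − 1/a_t)] = 393.9 m/s.
Δv₂ = v_c2 − v_a = 310.3 m/s.
Total Δv = Δv₁ + Δv₂ = 799.1 m/s.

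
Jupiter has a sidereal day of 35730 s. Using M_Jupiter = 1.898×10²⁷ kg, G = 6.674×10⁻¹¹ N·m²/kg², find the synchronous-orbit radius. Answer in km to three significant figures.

r_sync ≈ 1.60×10⁵ km

μ = GM = 6.674×10⁻¹¹ × 1.898×10²⁷ = 1.267×10¹⁷ m³/s².
A synchronous orbit has period T, so by Kepler's third law a = (μT²/4π²)^(1/3).
μT²/4π² = 1.267×10¹⁷ × (3.573×10⁴)² / 39.48 = 4.096×10²⁴ m³.
a = 1.600×10⁸ m = 1.6000×10⁵ km.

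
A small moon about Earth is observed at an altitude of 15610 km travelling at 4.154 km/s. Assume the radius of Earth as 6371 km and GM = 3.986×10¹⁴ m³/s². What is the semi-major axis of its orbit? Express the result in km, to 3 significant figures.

a ≈ 21000 km

r = 6371 + 15610 = 21981 km = 2.198×10⁷ m.
Specific orbital energy ε = v²/2 − μ/r = (4154)²/2 − 3.986×10¹⁴/2.198×10⁷ = -9.506×10⁶ J/kg.
Since ε = −μ/(2a), a = −μ/(2ε) = 2.097×10⁷ m = 20966 km.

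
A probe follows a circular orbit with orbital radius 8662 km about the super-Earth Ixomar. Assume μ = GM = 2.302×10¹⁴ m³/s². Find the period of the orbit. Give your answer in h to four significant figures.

r = 8662 km = 8.662×10⁶ m.
Kepler's third law: T = 2π√(r³/μ) = 2π√((8.662×10⁶)³ / 2.302×10¹⁴).
r³/μ = 2.823×10⁶ s², so T = 2π × 1.680×10³ = 1.056×10⁴ s.
Converting: 1.056×10⁴ s ÷ 3600 = 2.933 h.

T ≈ 2.933 h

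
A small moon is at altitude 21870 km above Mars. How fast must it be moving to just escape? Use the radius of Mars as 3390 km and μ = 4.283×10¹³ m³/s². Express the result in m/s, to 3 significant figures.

v_esc ≈ 1840 m/s

r = 3390 + 21870 = 25260 km = 2.5260×10⁷ m.
Escape speed v_esc = √(2μ/r) = √(2 × 4.283×10¹³ / 2.526×10⁷) = √(3.391×10⁶) = 1842 m/s.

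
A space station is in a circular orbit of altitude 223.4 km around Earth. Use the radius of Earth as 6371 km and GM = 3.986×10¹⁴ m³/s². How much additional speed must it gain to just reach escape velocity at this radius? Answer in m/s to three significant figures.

Δv ≈ 3220 m/s

r = 6371 + 223.4 = 6594.4 km = 6.5944×10⁶ m.
Circular speed v_c = √(μ/r) = 7775 m/s.
Escape speed v_esc = √(2μ/r) = √2 × v_c = 11000 m/s.
Δv = v_esc − v_c = 3220 m/s.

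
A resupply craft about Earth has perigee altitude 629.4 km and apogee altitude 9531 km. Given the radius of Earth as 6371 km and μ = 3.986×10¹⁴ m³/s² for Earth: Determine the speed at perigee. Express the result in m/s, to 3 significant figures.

v ≈ 8890 m/s

r_p = 6371 + 629.4 = 7000.4 km = 7.0004×10⁶ m.
r_a = 6371 + 9531 = 15902 km = 1.5902×10⁷ m.
Semi-major axis a = (r_p + r_a)/2 = 11451 km = 1.145×10⁷ m.
Vis-viva: v² = μ(2/r − 1/a) = 3.986×10¹⁴ × (2.857×10⁻⁷ − 8.733×10⁻⁸) = 7.907×10⁷ m²/s².
v = 8892 m/s.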